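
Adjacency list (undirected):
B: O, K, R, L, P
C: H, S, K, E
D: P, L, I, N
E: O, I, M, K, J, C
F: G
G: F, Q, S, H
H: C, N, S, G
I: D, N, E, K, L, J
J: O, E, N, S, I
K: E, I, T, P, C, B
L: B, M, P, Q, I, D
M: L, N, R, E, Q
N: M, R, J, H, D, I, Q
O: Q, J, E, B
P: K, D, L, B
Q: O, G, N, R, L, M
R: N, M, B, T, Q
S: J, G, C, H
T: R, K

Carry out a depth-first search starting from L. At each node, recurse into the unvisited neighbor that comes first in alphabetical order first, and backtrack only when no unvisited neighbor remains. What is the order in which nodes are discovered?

L, B, K, C, E, I, D, N, H, G, F, Q, M, R, T, O, J, S, P

Visit L
L → B
B → K
K → C
C → E
E → I
I → D
D → N
N → H
H → G
G → F
G → Q
Q → M
M → R
R → T
Q → O
O → J
J → S
D → P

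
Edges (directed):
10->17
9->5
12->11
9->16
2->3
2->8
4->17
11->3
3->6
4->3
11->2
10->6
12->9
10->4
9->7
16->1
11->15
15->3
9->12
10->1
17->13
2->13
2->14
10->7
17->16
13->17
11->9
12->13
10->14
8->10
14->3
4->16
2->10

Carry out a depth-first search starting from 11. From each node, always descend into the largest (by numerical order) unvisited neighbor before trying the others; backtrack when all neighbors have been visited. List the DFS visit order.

Visit 11
11 → 15
15 → 3
3 → 6
11 → 9
9 → 16
16 → 1
9 → 12
12 → 13
13 → 17
9 → 7
9 → 5
11 → 2
2 → 14
2 → 10
10 → 4
2 → 8

11 → 15 → 3 → 6 → 9 → 16 → 1 → 12 → 13 → 17 → 7 → 5 → 2 → 14 → 10 → 4 → 8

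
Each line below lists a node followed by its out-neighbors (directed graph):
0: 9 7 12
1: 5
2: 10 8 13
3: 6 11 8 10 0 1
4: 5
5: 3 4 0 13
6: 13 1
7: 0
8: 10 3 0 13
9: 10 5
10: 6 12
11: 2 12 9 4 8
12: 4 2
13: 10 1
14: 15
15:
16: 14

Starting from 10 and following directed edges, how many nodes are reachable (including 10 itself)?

BFS from 10 visits: 10, 12, 6, 4, 2, 13, 1, 5, 8, 3, 0, 11, 9, 7
Reachable nodes: 14 of 17 total.

14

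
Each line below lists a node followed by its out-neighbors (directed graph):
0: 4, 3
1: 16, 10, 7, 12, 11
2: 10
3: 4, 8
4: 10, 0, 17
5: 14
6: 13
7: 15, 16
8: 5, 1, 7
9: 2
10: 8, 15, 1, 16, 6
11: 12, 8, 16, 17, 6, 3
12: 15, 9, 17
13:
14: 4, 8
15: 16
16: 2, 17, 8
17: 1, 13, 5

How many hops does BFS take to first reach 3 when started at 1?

2

Level 0: 1
Level 1: 7, 10, 11, 12, 16
Level 2: 2, 3, 6, 8, 9, 15, 17
Level 3: 4, 5, 13
Level 4: 0, 14
3 first appears at level 2.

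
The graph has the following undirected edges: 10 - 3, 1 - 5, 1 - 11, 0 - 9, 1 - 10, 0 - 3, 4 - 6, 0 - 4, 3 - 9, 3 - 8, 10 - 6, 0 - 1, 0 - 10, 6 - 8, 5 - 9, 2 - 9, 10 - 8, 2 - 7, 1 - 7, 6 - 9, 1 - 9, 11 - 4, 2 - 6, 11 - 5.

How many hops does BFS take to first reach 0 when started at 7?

Level 0: 7
Level 1: 1, 2
Level 2: 0, 5, 6, 9, 10, 11
Level 3: 3, 4, 8
0 first appears at level 2.

2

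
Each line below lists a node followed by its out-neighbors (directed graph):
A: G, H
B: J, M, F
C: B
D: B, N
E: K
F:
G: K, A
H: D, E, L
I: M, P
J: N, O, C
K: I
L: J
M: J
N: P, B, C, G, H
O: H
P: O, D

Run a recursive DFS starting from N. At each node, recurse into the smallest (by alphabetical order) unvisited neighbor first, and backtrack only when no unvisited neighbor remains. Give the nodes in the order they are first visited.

Visit N
N → B
B → F
B → J
J → C
J → O
O → H
H → D
H → E
E → K
K → I
I → M
I → P
H → L
N → G
G → A

N, B, F, J, C, O, H, D, E, K, I, M, P, L, G, A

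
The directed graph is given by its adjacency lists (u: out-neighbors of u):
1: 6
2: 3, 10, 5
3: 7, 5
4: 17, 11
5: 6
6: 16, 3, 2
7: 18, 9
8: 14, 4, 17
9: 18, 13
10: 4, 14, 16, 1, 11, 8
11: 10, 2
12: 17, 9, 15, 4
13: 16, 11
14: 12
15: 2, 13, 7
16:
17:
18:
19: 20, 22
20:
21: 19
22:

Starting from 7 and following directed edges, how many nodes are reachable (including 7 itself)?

18

BFS from 7 visits: 7, 9, 18, 13, 11, 16, 2, 10, 3, 5, 1, 4, 8, 14, 6, 17, 12, 15
Reachable nodes: 18 of 22 total.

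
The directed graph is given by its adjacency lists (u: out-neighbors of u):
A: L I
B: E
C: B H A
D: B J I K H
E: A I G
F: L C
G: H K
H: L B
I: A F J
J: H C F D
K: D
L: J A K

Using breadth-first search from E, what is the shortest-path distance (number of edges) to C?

Level 0: E
Level 1: A, G, I
Level 2: F, H, J, K, L
Level 3: B, C, D
C first appears at level 3.

3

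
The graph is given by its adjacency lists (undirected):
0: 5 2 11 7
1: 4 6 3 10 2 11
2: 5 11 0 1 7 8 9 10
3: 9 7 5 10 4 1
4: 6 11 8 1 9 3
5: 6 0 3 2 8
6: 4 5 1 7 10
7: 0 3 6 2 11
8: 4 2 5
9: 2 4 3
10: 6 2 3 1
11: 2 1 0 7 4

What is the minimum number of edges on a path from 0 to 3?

2

Level 0: 0
Level 1: 2, 5, 7, 11
Level 2: 1, 3, 4, 6, 8, 9, 10
3 first appears at level 2.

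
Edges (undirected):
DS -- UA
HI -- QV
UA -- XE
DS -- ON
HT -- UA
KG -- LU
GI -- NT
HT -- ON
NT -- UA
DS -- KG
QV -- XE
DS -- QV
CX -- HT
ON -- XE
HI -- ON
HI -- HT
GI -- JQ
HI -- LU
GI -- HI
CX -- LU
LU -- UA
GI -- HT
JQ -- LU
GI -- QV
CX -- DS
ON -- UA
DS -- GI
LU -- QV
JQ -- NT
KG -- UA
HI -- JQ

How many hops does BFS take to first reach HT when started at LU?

2

Level 0: LU
Level 1: CX, HI, JQ, KG, QV, UA
Level 2: DS, GI, HT, NT, ON, XE
HT first appears at level 2.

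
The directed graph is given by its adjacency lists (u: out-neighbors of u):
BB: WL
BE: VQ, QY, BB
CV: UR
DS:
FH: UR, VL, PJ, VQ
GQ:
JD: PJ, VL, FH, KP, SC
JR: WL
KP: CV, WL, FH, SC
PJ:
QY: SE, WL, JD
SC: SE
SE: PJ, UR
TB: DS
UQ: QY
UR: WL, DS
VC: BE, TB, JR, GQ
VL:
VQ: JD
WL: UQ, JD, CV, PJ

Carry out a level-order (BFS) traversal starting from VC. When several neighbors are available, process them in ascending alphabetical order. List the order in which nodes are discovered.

Visit VC; enqueue BE, GQ, JR, TB → queue [BE, GQ, JR, TB]
Visit BE; enqueue BB, QY, VQ → queue [GQ, JR, TB, BB, QY, VQ]
Visit GQ → queue [JR, TB, BB, QY, VQ]
Visit JR; enqueue WL → queue [TB, BB, QY, VQ, WL]
Visit TB; enqueue DS → queue [BB, QY, VQ, WL, DS]
Visit BB → queue [QY, VQ, WL, DS]
Visit QY; enqueue JD, SE → queue [VQ, WL, DS, JD, SE]
Visit VQ → queue [WL, DS, JD, SE]
Visit WL; enqueue CV, PJ, UQ → queue [DS, JD, SE, CV, PJ, UQ]
Visit DS → queue [JD, SE, CV, PJ, UQ]
Visit JD; enqueue FH, KP, SC, VL → queue [SE, CV, PJ, UQ, FH, KP, SC, VL]
Visit SE; enqueue UR → queue [CV, PJ, UQ, FH, KP, SC, VL, UR]
Visit CV → queue [PJ, UQ, FH, KP, SC, VL, UR]
Visit PJ → queue [UQ, FH, KP, SC, VL, UR]
Visit UQ → queue [FH, KP, SC, VL, UR]
Visit FH → queue [KP, SC, VL, UR]
Visit KP → queue [SC, VL, UR]
Visit SC → queue [VL, UR]
Visit VL → queue [UR]
Visit UR → queue []

VC, BE, GQ, JR, TB, BB, QY, VQ, WL, DS, JD, SE, CV, PJ, UQ, FH, KP, SC, VL, UR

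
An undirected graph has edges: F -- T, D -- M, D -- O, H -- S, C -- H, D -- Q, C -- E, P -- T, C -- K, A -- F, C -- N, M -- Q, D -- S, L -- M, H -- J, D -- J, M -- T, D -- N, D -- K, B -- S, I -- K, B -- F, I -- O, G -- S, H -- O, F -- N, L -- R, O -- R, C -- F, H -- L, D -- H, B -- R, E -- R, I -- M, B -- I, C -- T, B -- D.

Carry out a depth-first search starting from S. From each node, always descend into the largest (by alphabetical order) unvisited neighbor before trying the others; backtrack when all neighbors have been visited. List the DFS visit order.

S -> H -> O -> R -> L -> M -> T -> P -> F -> N -> D -> Q -> K -> I -> B -> C -> E -> J -> A -> G

Visit S
S → H
H → O
O → R
R → L
L → M
M → T
T → P
T → F
F → N
N → D
D → Q
D → K
K → I
I → B
K → C
C → E
D → J
F → A
S → G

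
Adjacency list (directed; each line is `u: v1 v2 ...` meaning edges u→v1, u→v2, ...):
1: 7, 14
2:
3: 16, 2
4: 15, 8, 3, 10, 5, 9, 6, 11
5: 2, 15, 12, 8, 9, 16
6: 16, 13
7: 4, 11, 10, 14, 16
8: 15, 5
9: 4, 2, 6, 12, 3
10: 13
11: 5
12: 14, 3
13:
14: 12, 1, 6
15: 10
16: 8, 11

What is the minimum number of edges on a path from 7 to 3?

Level 0: 7
Level 1: 4, 10, 11, 14, 16
Level 2: 1, 3, 5, 6, 8, 9, 12, 13, 15
Level 3: 2
3 first appears at level 2.

2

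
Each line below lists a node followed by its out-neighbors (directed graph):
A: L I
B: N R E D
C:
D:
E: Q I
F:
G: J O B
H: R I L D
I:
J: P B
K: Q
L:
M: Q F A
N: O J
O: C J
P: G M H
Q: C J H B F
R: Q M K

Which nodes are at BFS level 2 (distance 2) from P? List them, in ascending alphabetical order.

Level 0: P
Level 1: G, H, M
Level 2: A, B, D, F, I, J, L, O, Q, R
Level 3: C, E, K, N

A, B, D, F, I, J, L, O, Q, R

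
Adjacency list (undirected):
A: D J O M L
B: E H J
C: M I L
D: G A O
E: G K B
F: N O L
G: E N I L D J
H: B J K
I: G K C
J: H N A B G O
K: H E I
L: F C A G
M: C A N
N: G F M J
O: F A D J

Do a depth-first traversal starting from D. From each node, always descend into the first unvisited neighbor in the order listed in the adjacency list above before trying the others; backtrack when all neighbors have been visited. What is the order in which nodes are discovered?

Visit D
D → G
G → E
E → K
K → H
H → B
B → J
J → N
N → F
F → O
O → A
A → M
M → C
C → I
C → L

D -> G -> E -> K -> H -> B -> J -> N -> F -> O -> A -> M -> C -> I -> L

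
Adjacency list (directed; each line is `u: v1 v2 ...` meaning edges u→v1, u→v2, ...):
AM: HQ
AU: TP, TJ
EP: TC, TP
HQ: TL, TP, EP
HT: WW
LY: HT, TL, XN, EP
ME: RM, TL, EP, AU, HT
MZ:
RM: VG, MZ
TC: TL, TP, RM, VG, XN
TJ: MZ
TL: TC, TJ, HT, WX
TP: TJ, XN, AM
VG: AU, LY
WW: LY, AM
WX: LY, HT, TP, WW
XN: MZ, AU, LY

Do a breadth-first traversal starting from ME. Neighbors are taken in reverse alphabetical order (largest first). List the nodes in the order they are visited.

ME → TL → RM → HT → EP → AU → WX → TJ → TC → VG → MZ → WW → TP → LY → XN → AM → HQ

Visit ME; enqueue TL, RM, HT, EP, AU → queue [TL, RM, HT, EP, AU]
Visit TL; enqueue WX, TJ, TC → queue [RM, HT, EP, AU, WX, TJ, TC]
Visit RM; enqueue VG, MZ → queue [HT, EP, AU, WX, TJ, TC, VG, MZ]
Visit HT; enqueue WW → queue [EP, AU, WX, TJ, TC, VG, MZ, WW]
Visit EP; enqueue TP → queue [AU, WX, TJ, TC, VG, MZ, WW, TP]
Visit AU → queue [WX, TJ, TC, VG, MZ, WW, TP]
Visit WX; enqueue LY → queue [TJ, TC, VG, MZ, WW, TP, LY]
Visit TJ → queue [TC, VG, MZ, WW, TP, LY]
Visit TC; enqueue XN → queue [VG, MZ, WW, TP, LY, XN]
Visit VG → queue [MZ, WW, TP, LY, XN]
Visit MZ → queue [WW, TP, LY, XN]
Visit WW; enqueue AM → queue [TP, LY, XN, AM]
Visit TP → queue [LY, XN, AM]
Visit LY → queue [XN, AM]
Visit XN → queue [AM]
Visit AM; enqueue HQ → queue [HQ]
Visit HQ → queue []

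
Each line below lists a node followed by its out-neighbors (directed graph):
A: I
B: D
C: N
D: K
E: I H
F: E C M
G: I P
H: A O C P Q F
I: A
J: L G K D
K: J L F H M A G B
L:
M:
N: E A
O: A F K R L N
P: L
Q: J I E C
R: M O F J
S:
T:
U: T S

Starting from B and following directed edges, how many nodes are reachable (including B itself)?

BFS from B visits: B, D, K, A, F, G, H, J, L, M, I, C, E, P, O, Q, N, R
Reachable nodes: 18 of 21 total.

18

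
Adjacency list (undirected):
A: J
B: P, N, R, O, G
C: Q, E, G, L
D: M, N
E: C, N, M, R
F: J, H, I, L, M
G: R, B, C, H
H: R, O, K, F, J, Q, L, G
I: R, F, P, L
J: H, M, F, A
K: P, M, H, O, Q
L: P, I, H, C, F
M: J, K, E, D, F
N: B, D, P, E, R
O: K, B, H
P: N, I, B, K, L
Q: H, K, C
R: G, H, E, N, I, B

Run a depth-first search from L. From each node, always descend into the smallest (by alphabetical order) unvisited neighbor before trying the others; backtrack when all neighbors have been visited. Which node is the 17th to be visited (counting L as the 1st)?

Visit L
L → C
C → E
E → M
M → D
D → N
N → B
B → G
G → H
H → F
F → I
I → P
P → K
K → O
K → Q
I → R
F → J
J → A

Visit order: L, C, E, M, D, N, B, G, H, F, I, P, K, O, Q, R, J, A

J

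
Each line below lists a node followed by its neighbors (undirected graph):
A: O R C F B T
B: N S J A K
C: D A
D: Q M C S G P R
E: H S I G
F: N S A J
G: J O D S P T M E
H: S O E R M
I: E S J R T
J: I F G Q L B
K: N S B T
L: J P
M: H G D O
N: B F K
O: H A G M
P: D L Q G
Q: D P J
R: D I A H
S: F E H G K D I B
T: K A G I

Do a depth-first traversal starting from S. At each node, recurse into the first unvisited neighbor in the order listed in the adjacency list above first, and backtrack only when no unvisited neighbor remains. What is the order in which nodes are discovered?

Visit S
S → F
F → N
N → B
B → J
J → I
I → E
E → H
H → O
O → A
A → R
R → D
D → Q
Q → P
P → L
P → G
G → T
T → K
G → M
D → C

S -> F -> N -> B -> J -> I -> E -> H -> O -> A -> R -> D -> Q -> P -> L -> G -> T -> K -> M -> C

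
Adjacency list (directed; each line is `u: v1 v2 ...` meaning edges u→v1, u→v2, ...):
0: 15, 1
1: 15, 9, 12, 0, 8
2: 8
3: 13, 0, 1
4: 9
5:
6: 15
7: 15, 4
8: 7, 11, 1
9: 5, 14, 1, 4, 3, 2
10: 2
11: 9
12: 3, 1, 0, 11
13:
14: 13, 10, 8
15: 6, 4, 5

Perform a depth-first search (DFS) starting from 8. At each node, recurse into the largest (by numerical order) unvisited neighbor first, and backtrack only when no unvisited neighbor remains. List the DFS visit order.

Visit 8
8 → 11
11 → 9
9 → 14
14 → 13
14 → 10
10 → 2
9 → 5
9 → 4
9 → 3
3 → 1
1 → 15
15 → 6
1 → 12
12 → 0
8 → 7

8 11 9 14 13 10 2 5 4 3 1 15 6 12 0 7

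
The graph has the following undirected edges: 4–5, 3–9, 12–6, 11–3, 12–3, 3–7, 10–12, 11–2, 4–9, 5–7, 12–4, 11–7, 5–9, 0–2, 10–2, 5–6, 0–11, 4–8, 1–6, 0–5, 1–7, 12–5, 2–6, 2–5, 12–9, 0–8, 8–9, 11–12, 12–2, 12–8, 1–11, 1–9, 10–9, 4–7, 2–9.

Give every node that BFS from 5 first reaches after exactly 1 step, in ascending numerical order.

0, 2, 4, 6, 7, 9, 12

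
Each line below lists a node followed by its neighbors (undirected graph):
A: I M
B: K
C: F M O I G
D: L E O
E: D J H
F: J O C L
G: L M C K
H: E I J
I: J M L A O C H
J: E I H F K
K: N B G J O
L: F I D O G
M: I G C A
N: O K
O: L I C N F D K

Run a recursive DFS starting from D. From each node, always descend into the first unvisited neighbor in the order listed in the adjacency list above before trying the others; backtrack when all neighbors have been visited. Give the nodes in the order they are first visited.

D, L, F, J, E, H, I, M, G, C, O, N, K, B, A

Visit D
D → L
L → F
F → J
J → E
E → H
H → I
I → M
M → G
G → C
C → O
O → N
N → K
K → B
M → A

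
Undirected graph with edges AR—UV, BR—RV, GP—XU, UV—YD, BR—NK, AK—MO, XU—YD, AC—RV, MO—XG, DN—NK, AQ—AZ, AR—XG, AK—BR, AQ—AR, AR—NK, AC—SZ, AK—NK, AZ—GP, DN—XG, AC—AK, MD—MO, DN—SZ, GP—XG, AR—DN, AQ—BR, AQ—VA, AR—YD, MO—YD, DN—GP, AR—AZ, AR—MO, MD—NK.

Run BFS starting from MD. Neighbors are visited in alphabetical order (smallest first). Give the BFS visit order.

Visit MD; enqueue MO, NK → queue [MO, NK]
Visit MO; enqueue AK, AR, XG, YD → queue [NK, AK, AR, XG, YD]
Visit NK; enqueue BR, DN → queue [AK, AR, XG, YD, BR, DN]
Visit AK; enqueue AC → queue [AR, XG, YD, BR, DN, AC]
Visit AR; enqueue AQ, AZ, UV → queue [XG, YD, BR, DN, AC, AQ, AZ, UV]
Visit XG; enqueue GP → queue [YD, BR, DN, AC, AQ, AZ, UV, GP]
Visit YD; enqueue XU → queue [BR, DN, AC, AQ, AZ, UV, GP, XU]
Visit BR; enqueue RV → queue [DN, AC, AQ, AZ, UV, GP, XU, RV]
Visit DN; enqueue SZ → queue [AC, AQ, AZ, UV, GP, XU, RV, SZ]
Visit AC → queue [AQ, AZ, UV, GP, XU, RV, SZ]
Visit AQ; enqueue VA → queue [AZ, UV, GP, XU, RV, SZ, VA]
Visit AZ → queue [UV, GP, XU, RV, SZ, VA]
Visit UV → queue [GP, XU, RV, SZ, VA]
Visit GP → queue [XU, RV, SZ, VA]
Visit XU → queue [RV, SZ, VA]
Visit RV → queue [SZ, VA]
Visit SZ → queue [VA]
Visit VA → queue []

MD, MO, NK, AK, AR, XG, YD, BR, DN, AC, AQ, AZ, UV, GP, XU, RV, SZ, VA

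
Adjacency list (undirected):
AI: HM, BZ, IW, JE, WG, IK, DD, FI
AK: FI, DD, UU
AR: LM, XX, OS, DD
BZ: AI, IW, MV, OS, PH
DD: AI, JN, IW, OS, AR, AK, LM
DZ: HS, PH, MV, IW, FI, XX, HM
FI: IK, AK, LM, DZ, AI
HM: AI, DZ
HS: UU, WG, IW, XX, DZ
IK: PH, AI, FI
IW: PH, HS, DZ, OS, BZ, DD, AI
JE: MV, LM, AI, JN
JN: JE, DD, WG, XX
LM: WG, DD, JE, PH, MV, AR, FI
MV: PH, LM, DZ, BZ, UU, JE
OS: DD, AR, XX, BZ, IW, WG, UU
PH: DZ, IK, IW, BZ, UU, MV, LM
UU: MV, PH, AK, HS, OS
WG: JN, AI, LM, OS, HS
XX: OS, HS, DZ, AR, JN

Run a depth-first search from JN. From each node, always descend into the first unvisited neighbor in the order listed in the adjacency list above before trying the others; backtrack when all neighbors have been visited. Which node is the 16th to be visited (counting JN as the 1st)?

DD

Visit JN
JN → JE
JE → MV
MV → PH
PH → DZ
DZ → HS
HS → UU
UU → AK
AK → FI
FI → IK
IK → AI
AI → HM
AI → BZ
BZ → IW
IW → OS
OS → DD
DD → AR
AR → LM
LM → WG
AR → XX

Visit order: JN, JE, MV, PH, DZ, HS, UU, AK, FI, IK, AI, HM, BZ, IW, OS, DD, AR, LM, WG, XX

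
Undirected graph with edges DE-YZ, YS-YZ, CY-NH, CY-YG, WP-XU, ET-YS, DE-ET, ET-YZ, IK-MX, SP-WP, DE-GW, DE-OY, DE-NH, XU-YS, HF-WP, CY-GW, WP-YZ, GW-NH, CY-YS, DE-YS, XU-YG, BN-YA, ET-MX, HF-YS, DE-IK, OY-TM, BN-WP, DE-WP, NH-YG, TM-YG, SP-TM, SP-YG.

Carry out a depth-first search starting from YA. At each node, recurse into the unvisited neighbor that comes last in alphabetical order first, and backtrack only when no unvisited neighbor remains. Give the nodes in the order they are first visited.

YA -> BN -> WP -> YZ -> YS -> XU -> YG -> TM -> SP -> OY -> DE -> NH -> GW -> CY -> IK -> MX -> ET -> HF

Visit YA
YA → BN
BN → WP
WP → YZ
YZ → YS
YS → XU
XU → YG
YG → TM
TM → SP
TM → OY
OY → DE
DE → NH
NH → GW
GW → CY
DE → IK
IK → MX
MX → ET
YS → HF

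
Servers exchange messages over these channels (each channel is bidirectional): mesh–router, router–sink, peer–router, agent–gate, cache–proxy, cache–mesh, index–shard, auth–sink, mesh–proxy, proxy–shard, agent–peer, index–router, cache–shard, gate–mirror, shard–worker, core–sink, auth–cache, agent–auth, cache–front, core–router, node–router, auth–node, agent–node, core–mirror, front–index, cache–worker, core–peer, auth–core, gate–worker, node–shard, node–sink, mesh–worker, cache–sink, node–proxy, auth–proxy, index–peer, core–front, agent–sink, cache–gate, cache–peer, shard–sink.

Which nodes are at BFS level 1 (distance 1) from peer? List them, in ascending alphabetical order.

agent, cache, core, index, router

Level 0: peer
Level 1: agent, cache, core, index, router
Level 2: auth, front, gate, mesh, mirror, node, proxy, shard, sink, worker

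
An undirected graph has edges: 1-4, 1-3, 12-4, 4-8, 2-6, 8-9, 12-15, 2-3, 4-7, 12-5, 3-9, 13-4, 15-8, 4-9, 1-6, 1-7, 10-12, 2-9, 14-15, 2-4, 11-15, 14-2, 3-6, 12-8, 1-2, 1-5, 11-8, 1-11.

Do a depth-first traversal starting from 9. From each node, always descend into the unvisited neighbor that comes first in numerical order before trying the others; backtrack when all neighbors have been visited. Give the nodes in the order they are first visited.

9, 2, 1, 3, 6, 4, 7, 8, 11, 15, 12, 5, 10, 14, 13

Visit 9
9 → 2
2 → 1
1 → 3
3 → 6
1 → 4
4 → 7
4 → 8
8 → 11
11 → 15
15 → 12
12 → 5
12 → 10
15 → 14
4 → 13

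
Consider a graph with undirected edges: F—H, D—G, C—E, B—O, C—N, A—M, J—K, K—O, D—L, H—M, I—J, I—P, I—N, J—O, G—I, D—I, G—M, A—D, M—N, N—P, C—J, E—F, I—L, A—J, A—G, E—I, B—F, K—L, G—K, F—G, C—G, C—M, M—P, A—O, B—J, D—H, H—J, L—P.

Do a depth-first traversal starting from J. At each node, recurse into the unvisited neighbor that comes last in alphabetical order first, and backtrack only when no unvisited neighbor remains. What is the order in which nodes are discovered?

J, O, K, L, P, N, M, H, F, G, I, E, C, D, A, B

Visit J
J → O
O → K
K → L
L → P
P → N
N → M
M → H
H → F
F → G
G → I
I → E
E → C
I → D
D → A
F → B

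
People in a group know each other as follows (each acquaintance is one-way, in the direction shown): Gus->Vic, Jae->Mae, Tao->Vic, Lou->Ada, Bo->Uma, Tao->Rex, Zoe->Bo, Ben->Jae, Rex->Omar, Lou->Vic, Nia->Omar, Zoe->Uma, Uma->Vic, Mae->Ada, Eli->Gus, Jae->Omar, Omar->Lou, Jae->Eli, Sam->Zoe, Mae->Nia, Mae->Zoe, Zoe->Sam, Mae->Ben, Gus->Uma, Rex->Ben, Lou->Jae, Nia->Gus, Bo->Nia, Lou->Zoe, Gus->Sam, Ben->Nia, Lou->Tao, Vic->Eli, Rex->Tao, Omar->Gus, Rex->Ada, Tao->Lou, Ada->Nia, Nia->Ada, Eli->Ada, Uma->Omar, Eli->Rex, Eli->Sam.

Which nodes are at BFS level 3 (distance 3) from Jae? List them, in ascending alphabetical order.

Bo, Tao, Uma, Vic

Level 0: Jae
Level 1: Eli, Mae, Omar
Level 2: Ada, Ben, Gus, Lou, Nia, Rex, Sam, Zoe
Level 3: Bo, Tao, Uma, Vic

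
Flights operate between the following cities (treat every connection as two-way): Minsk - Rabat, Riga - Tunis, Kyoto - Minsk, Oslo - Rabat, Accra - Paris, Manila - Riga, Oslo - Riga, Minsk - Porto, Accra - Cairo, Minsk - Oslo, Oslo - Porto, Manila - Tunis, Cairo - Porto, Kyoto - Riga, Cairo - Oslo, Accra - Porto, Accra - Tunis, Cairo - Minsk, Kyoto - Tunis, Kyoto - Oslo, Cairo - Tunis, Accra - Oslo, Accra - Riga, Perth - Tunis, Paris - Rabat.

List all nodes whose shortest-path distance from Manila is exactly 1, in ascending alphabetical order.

Riga, Tunis

Level 0: Manila
Level 1: Riga, Tunis
Level 2: Accra, Cairo, Kyoto, Oslo, Perth
Level 3: Minsk, Paris, Porto, Rabat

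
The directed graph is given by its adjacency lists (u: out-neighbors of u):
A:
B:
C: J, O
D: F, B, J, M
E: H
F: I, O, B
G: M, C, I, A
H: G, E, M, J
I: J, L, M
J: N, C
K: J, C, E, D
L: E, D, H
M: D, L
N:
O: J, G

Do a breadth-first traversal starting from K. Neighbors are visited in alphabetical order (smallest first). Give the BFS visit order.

Visit K; enqueue C, D, E, J → queue [C, D, E, J]
Visit C; enqueue O → queue [D, E, J, O]
Visit D; enqueue B, F, M → queue [E, J, O, B, F, M]
Visit E; enqueue H → queue [J, O, B, F, M, H]
Visit J; enqueue N → queue [O, B, F, M, H, N]
Visit O; enqueue G → queue [B, F, M, H, N, G]
Visit B → queue [F, M, H, N, G]
Visit F; enqueue I → queue [M, H, N, G, I]
Visit M; enqueue L → queue [H, N, G, I, L]
Visit H → queue [N, G, I, L]
Visit N → queue [G, I, L]
Visit G; enqueue A → queue [I, L, A]
Visit I → queue [L, A]
Visit L → queue [A]
Visit A → queue []

K, C, D, E, J, O, B, F, M, H, N, G, I, L, A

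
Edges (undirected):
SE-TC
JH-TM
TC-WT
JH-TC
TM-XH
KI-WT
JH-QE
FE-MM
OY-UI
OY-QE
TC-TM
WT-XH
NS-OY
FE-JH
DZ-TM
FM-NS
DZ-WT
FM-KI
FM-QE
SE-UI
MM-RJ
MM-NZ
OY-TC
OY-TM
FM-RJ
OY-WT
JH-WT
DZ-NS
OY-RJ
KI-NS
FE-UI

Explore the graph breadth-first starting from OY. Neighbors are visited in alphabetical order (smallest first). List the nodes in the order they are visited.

OY -> NS -> QE -> RJ -> TC -> TM -> UI -> WT -> DZ -> FM -> KI -> JH -> MM -> SE -> XH -> FE -> NZ

Visit OY; enqueue NS, QE, RJ, TC, TM, UI, WT → queue [NS, QE, RJ, TC, TM, UI, WT]
Visit NS; enqueue DZ, FM, KI → queue [QE, RJ, TC, TM, UI, WT, DZ, FM, KI]
Visit QE; enqueue JH → queue [RJ, TC, TM, UI, WT, DZ, FM, KI, JH]
Visit RJ; enqueue MM → queue [TC, TM, UI, WT, DZ, FM, KI, JH, MM]
Visit TC; enqueue SE → queue [TM, UI, WT, DZ, FM, KI, JH, MM, SE]
Visit TM; enqueue XH → queue [UI, WT, DZ, FM, KI, JH, MM, SE, XH]
Visit UI; enqueue FE → queue [WT, DZ, FM, KI, JH, MM, SE, XH, FE]
Visit WT → queue [DZ, FM, KI, JH, MM, SE, XH, FE]
Visit DZ → queue [FM, KI, JH, MM, SE, XH, FE]
Visit FM → queue [KI, JH, MM, SE, XH, FE]
Visit KI → queue [JH, MM, SE, XH, FE]
Visit JH → queue [MM, SE, XH, FE]
Visit MM; enqueue NZ → queue [SE, XH, FE, NZ]
Visit SE → queue [XH, FE, NZ]
Visit XH → queue [FE, NZ]
Visit FE → queue [NZ]
Visit NZ → queue []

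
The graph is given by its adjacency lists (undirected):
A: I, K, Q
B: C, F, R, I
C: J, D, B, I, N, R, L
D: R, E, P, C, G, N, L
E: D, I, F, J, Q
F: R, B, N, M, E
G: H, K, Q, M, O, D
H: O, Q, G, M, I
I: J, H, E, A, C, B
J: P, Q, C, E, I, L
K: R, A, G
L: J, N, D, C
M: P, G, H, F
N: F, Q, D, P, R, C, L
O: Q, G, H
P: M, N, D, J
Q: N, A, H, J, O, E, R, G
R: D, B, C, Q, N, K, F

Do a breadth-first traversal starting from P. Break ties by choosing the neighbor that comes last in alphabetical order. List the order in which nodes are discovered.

Visit P; enqueue N, M, J, D → queue [N, M, J, D]
Visit N; enqueue R, Q, L, F, C → queue [M, J, D, R, Q, L, F, C]
Visit M; enqueue H, G → queue [J, D, R, Q, L, F, C, H, G]
Visit J; enqueue I, E → queue [D, R, Q, L, F, C, H, G, I, E]
Visit D → queue [R, Q, L, F, C, H, G, I, E]
Visit R; enqueue K, B → queue [Q, L, F, C, H, G, I, E, K, B]
Visit Q; enqueue O, A → queue [L, F, C, H, G, I, E, K, B, O, A]
Visit L → queue [F, C, H, G, I, E, K, B, O, A]
Visit F → queue [C, H, G, I, E, K, B, O, A]
Visit C → queue [H, G, I, E, K, B, O, A]
Visit H → queue [G, I, E, K, B, O, A]
Visit G → queue [I, E, K, B, O, A]
Visit I → queue [E, K, B, O, A]
Visit E → queue [K, B, O, A]
Visit K → queue [B, O, A]
Visit B → queue [O, A]
Visit O → queue [A]
Visit A → queue []

P, N, M, J, D, R, Q, L, F, C, H, G, I, E, K, B, O, A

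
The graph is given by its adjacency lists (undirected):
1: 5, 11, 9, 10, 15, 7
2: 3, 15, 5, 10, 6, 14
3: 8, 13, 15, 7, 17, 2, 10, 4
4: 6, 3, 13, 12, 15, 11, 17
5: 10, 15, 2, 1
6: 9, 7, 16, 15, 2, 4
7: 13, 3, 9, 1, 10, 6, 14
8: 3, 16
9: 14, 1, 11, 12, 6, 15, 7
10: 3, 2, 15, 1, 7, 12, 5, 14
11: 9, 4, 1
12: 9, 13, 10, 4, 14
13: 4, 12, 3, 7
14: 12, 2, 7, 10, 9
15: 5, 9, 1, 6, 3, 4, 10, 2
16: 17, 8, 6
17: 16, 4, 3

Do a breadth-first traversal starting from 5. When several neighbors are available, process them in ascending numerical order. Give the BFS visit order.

Visit 5; enqueue 1, 2, 10, 15 → queue [1, 2, 10, 15]
Visit 1; enqueue 7, 9, 11 → queue [2, 10, 15, 7, 9, 11]
Visit 2; enqueue 3, 6, 14 → queue [10, 15, 7, 9, 11, 3, 6, 14]
Visit 10; enqueue 12 → queue [15, 7, 9, 11, 3, 6, 14, 12]
Visit 15; enqueue 4 → queue [7, 9, 11, 3, 6, 14, 12, 4]
Visit 7; enqueue 13 → queue [9, 11, 3, 6, 14, 12, 4, 13]
Visit 9 → queue [11, 3, 6, 14, 12, 4, 13]
Visit 11 → queue [3, 6, 14, 12, 4, 13]
Visit 3; enqueue 8, 17 → queue [6, 14, 12, 4, 13, 8, 17]
Visit 6; enqueue 16 → queue [14, 12, 4, 13, 8, 17, 16]
Visit 14 → queue [12, 4, 13, 8, 17, 16]
Visit 12 → queue [4, 13, 8, 17, 16]
Visit 4 → queue [13, 8, 17, 16]
Visit 13 → queue [8, 17, 16]
Visit 8 → queue [17, 16]
Visit 17 → queue [16]
Visit 16 → queue []

5 → 1 → 2 → 10 → 15 → 7 → 9 → 11 → 3 → 6 → 14 → 12 → 4 → 13 → 8 → 17 → 16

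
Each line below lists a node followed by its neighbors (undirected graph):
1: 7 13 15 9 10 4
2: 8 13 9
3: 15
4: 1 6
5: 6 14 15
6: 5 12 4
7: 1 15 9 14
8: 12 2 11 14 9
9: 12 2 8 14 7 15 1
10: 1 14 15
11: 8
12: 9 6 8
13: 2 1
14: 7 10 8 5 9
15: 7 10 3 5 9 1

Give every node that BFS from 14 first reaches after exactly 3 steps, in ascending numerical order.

3, 4, 13

Level 0: 14
Level 1: 5, 7, 8, 9, 10
Level 2: 1, 2, 6, 11, 12, 15
Level 3: 3, 4, 13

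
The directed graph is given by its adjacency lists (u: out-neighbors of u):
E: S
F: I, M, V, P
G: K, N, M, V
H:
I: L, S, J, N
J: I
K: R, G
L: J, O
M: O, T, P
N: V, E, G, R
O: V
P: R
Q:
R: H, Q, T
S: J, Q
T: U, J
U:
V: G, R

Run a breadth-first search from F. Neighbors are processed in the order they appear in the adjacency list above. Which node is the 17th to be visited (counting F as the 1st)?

Visit F; enqueue I, M, V, P → queue [I, M, V, P]
Visit I; enqueue L, S, J, N → queue [M, V, P, L, S, J, N]
Visit M; enqueue O, T → queue [V, P, L, S, J, N, O, T]
Visit V; enqueue G, R → queue [P, L, S, J, N, O, T, G, R]
Visit P → queue [L, S, J, N, O, T, G, R]
Visit L → queue [S, J, N, O, T, G, R]
Visit S; enqueue Q → queue [J, N, O, T, G, R, Q]
Visit J → queue [N, O, T, G, R, Q]
Visit N; enqueue E → queue [O, T, G, R, Q, E]
Visit O → queue [T, G, R, Q, E]
Visit T; enqueue U → queue [G, R, Q, E, U]
Visit G; enqueue K → queue [R, Q, E, U, K]
Visit R; enqueue H → queue [Q, E, U, K, H]
Visit Q → queue [E, U, K, H]
Visit E → queue [U, K, H]
Visit U → queue [K, H]
Visit K → queue [H]
Visit H → queue []

Visit order: F, I, M, V, P, L, S, J, N, O, T, G, R, Q, E, U, K, H

K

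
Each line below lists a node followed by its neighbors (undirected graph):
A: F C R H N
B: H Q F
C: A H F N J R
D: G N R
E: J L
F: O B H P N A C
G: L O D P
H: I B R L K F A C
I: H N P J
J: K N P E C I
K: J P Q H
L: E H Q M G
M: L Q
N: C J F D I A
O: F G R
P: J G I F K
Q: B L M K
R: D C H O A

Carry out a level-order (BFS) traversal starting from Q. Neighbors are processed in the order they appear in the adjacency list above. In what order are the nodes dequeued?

Q, B, L, M, K, H, F, E, G, J, P, I, R, A, C, O, N, D

Visit Q; enqueue B, L, M, K → queue [B, L, M, K]
Visit B; enqueue H, F → queue [L, M, K, H, F]
Visit L; enqueue E, G → queue [M, K, H, F, E, G]
Visit M → queue [K, H, F, E, G]
Visit K; enqueue J, P → queue [H, F, E, G, J, P]
Visit H; enqueue I, R, A, C → queue [F, E, G, J, P, I, R, A, C]
Visit F; enqueue O, N → queue [E, G, J, P, I, R, A, C, O, N]
Visit E → queue [G, J, P, I, R, A, C, O, N]
Visit G; enqueue D → queue [J, P, I, R, A, C, O, N, D]
Visit J → queue [P, I, R, A, C, O, N, D]
Visit P → queue [I, R, A, C, O, N, D]
Visit I → queue [R, A, C, O, N, D]
Visit R → queue [A, C, O, N, D]
Visit A → queue [C, O, N, D]
Visit C → queue [O, N, D]
Visit O → queue [N, D]
Visit N → queue [D]
Visit D → queue []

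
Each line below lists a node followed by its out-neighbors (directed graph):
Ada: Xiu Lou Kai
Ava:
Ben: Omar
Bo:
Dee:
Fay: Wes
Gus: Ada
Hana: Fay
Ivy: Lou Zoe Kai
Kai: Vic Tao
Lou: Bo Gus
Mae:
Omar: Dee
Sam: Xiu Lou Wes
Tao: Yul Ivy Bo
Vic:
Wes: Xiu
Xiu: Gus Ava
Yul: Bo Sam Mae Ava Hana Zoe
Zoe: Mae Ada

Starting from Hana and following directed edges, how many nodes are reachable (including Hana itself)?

BFS from Hana visits: Hana, Fay, Wes, Xiu, Gus, Ava, Ada, Lou, Kai, Bo, Vic, Tao, Yul, Ivy, Sam, Mae, Zoe
Reachable nodes: 17 of 20 total.

17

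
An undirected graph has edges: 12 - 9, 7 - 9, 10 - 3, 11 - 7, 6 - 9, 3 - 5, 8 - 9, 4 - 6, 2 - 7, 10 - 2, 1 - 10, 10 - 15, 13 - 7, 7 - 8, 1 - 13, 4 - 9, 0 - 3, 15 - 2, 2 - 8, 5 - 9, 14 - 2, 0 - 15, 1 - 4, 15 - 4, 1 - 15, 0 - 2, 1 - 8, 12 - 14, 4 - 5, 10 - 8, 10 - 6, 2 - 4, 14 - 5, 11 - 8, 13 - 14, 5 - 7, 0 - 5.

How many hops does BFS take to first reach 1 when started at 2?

Level 0: 2
Level 1: 0, 4, 7, 8, 10, 14, 15
Level 2: 1, 3, 5, 6, 9, 11, 12, 13
1 first appears at level 2.

2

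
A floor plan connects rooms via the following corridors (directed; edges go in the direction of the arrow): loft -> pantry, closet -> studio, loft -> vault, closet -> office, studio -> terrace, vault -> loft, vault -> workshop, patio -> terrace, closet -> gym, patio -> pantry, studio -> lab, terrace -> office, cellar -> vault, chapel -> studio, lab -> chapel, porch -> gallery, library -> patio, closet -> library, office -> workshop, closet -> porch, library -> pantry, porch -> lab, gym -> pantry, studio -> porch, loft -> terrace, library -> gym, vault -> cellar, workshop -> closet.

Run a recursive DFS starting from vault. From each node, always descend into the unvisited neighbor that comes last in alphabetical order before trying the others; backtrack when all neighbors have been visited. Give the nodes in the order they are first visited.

Visit vault
vault → workshop
workshop → closet
closet → studio
studio → terrace
terrace → office
studio → porch
porch → lab
lab → chapel
porch → gallery
closet → library
library → patio
patio → pantry
library → gym
vault → loft
vault → cellar

vault workshop closet studio terrace office porch lab chapel gallery library patio pantry gym loft cellar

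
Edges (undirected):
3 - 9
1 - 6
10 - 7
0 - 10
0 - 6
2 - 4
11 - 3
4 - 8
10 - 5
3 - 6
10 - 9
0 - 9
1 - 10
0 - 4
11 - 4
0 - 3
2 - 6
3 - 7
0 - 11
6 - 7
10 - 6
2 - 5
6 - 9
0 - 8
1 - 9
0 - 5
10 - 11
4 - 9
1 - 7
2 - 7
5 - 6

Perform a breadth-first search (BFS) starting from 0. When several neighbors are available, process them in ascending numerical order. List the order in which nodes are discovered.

0, 3, 4, 5, 6, 8, 9, 10, 11, 7, 2, 1

Visit 0; enqueue 3, 4, 5, 6, 8, 9, 10, 11 → queue [3, 4, 5, 6, 8, 9, 10, 11]
Visit 3; enqueue 7 → queue [4, 5, 6, 8, 9, 10, 11, 7]
Visit 4; enqueue 2 → queue [5, 6, 8, 9, 10, 11, 7, 2]
Visit 5 → queue [6, 8, 9, 10, 11, 7, 2]
Visit 6; enqueue 1 → queue [8, 9, 10, 11, 7, 2, 1]
Visit 8 → queue [9, 10, 11, 7, 2, 1]
Visit 9 → queue [10, 11, 7, 2, 1]
Visit 10 → queue [11, 7, 2, 1]
Visit 11 → queue [7, 2, 1]
Visit 7 → queue [2, 1]
Visit 2 → queue [1]
Visit 1 → queue []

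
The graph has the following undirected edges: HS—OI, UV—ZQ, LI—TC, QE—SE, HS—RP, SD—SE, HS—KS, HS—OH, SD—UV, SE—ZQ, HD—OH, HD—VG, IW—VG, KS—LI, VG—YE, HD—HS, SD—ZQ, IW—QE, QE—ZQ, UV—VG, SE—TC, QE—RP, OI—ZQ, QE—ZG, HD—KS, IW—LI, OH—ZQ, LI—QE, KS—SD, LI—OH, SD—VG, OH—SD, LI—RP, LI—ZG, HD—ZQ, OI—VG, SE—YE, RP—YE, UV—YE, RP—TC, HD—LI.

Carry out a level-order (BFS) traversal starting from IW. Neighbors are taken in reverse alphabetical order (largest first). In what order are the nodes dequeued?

Visit IW; enqueue VG, QE, LI → queue [VG, QE, LI]
Visit VG; enqueue YE, UV, SD, OI, HD → queue [QE, LI, YE, UV, SD, OI, HD]
Visit QE; enqueue ZQ, ZG, SE, RP → queue [LI, YE, UV, SD, OI, HD, ZQ, ZG, SE, RP]
Visit LI; enqueue TC, OH, KS → queue [YE, UV, SD, OI, HD, ZQ, ZG, SE, RP, TC, OH, KS]
Visit YE → queue [UV, SD, OI, HD, ZQ, ZG, SE, RP, TC, OH, KS]
Visit UV → queue [SD, OI, HD, ZQ, ZG, SE, RP, TC, OH, KS]
Visit SD → queue [OI, HD, ZQ, ZG, SE, RP, TC, OH, KS]
Visit OI; enqueue HS → queue [HD, ZQ, ZG, SE, RP, TC, OH, KS, HS]
Visit HD → queue [ZQ, ZG, SE, RP, TC, OH, KS, HS]
Visit ZQ → queue [ZG, SE, RP, TC, OH, KS, HS]
Visit ZG → queue [SE, RP, TC, OH, KS, HS]
Visit SE → queue [RP, TC, OH, KS, HS]
Visit RP → queue [TC, OH, KS, HS]
Visit TC → queue [OH, KS, HS]
Visit OH → queue [KS, HS]
Visit KS → queue [HS]
Visit HS → queue []

IW VG QE LI YE UV SD OI HD ZQ ZG SE RP TC OH KS HS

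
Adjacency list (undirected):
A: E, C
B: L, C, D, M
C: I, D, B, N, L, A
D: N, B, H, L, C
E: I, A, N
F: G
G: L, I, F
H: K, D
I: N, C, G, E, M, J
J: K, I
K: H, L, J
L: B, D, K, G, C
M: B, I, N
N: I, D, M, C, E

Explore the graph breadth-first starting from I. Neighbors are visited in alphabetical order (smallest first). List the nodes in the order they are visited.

Visit I; enqueue C, E, G, J, M, N → queue [C, E, G, J, M, N]
Visit C; enqueue A, B, D, L → queue [E, G, J, M, N, A, B, D, L]
Visit E → queue [G, J, M, N, A, B, D, L]
Visit G; enqueue F → queue [J, M, N, A, B, D, L, F]
Visit J; enqueue K → queue [M, N, A, B, D, L, F, K]
Visit M → queue [N, A, B, D, L, F, K]
Visit N → queue [A, B, D, L, F, K]
Visit A → queue [B, D, L, F, K]
Visit B → queue [D, L, F, K]
Visit D; enqueue H → queue [L, F, K, H]
Visit L → queue [F, K, H]
Visit F → queue [K, H]
Visit K → queue [H]
Visit H → queue []

I → C → E → G → J → M → N → A → B → D → L → F → K → H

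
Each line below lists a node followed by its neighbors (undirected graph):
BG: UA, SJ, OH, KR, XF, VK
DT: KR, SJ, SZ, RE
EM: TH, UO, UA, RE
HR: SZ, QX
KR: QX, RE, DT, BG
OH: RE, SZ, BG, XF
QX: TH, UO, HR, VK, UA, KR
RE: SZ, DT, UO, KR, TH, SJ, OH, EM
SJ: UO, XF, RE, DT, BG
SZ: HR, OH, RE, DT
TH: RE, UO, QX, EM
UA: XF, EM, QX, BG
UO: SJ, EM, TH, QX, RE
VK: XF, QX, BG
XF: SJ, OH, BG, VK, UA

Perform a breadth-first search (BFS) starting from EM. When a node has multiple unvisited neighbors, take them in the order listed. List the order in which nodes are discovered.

EM, TH, UO, UA, RE, QX, SJ, XF, BG, SZ, DT, KR, OH, HR, VK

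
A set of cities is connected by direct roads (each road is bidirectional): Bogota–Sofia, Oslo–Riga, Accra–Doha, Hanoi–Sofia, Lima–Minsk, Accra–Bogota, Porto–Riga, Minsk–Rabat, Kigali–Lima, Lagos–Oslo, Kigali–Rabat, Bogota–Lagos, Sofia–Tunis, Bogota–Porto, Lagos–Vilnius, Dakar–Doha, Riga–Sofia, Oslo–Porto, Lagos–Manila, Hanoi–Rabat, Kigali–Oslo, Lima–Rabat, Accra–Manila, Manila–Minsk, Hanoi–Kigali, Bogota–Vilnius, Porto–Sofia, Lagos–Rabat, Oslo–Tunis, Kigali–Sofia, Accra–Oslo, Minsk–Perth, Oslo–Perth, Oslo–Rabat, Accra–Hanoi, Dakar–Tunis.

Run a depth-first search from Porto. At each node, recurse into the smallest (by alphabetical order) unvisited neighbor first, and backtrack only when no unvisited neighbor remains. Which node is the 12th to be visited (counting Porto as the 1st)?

Visit Porto
Porto → Bogota
Bogota → Accra
Accra → Doha
Doha → Dakar
Dakar → Tunis
Tunis → Oslo
Oslo → Kigali
Kigali → Hanoi
Hanoi → Rabat
Rabat → Lagos
Lagos → Manila
Manila → Minsk
Minsk → Lima
Minsk → Perth
Lagos → Vilnius
Hanoi → Sofia
Sofia → Riga

Visit order: Porto, Bogota, Accra, Doha, Dakar, Tunis, Oslo, Kigali, Hanoi, Rabat, Lagos, Manila, Minsk, Lima, Perth, Vilnius, Sofia, Riga

Manila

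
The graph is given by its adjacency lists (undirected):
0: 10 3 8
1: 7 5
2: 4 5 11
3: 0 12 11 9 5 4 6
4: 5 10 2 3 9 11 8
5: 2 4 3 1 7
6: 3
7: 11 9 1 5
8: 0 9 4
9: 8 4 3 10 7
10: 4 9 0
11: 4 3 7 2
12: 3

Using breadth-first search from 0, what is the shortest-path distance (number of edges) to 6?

2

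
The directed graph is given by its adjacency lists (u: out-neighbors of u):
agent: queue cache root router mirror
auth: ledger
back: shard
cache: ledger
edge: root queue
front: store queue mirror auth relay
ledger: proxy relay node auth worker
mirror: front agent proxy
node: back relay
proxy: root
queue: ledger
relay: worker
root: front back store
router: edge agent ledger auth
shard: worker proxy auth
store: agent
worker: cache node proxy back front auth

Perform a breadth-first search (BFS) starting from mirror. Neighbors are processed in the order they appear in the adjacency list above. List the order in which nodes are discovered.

mirror -> front -> agent -> proxy -> store -> queue -> auth -> relay -> cache -> root -> router -> ledger -> worker -> back -> edge -> node -> shard

Visit mirror; enqueue front, agent, proxy → queue [front, agent, proxy]
Visit front; enqueue store, queue, auth, relay → queue [agent, proxy, store, queue, auth, relay]
Visit agent; enqueue cache, root, router → queue [proxy, store, queue, auth, relay, cache, root, router]
Visit proxy → queue [store, queue, auth, relay, cache, root, router]
Visit store → queue [queue, auth, relay, cache, root, router]
Visit queue; enqueue ledger → queue [auth, relay, cache, root, router, ledger]
Visit auth → queue [relay, cache, root, router, ledger]
Visit relay; enqueue worker → queue [cache, root, router, ledger, worker]
Visit cache → queue [root, router, ledger, worker]
Visit root; enqueue back → queue [router, ledger, worker, back]
Visit router; enqueue edge → queue [ledger, worker, back, edge]
Visit ledger; enqueue node → queue [worker, back, edge, node]
Visit worker → queue [back, edge, node]
Visit back; enqueue shard → queue [edge, node, shard]
Visit edge → queue [node, shard]
Visit node → queue [shard]
Visit shard → queue []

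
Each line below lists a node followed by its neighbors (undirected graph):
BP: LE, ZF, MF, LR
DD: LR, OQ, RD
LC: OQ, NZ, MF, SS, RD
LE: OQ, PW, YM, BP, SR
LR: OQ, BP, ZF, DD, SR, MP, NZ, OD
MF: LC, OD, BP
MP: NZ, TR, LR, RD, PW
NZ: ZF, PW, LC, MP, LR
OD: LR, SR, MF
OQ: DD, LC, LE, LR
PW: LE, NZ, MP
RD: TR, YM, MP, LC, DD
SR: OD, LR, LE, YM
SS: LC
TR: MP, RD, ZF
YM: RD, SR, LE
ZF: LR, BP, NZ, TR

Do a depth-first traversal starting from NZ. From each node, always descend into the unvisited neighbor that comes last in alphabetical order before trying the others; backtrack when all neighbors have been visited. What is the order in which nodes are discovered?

NZ -> ZF -> TR -> RD -> YM -> SR -> OD -> MF -> LC -> SS -> OQ -> LR -> MP -> PW -> LE -> BP -> DD

Visit NZ
NZ → ZF
ZF → TR
TR → RD
RD → YM
YM → SR
SR → OD
OD → MF
MF → LC
LC → SS
LC → OQ
OQ → LR
LR → MP
MP → PW
PW → LE
LE → BP
LR → DD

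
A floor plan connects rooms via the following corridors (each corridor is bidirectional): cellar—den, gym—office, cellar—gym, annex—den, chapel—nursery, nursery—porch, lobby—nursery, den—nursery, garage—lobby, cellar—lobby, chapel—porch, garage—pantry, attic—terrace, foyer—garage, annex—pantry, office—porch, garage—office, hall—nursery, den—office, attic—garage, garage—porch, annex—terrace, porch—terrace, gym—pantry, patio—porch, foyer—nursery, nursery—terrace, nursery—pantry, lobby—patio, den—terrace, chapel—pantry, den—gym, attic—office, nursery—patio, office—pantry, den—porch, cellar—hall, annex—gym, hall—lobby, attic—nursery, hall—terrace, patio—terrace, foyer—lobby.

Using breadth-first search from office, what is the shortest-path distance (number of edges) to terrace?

2

Level 0: office
Level 1: attic, den, garage, gym, pantry, porch
Level 2: annex, cellar, chapel, foyer, lobby, nursery, patio, terrace
Level 3: hall
terrace first appears at level 2.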